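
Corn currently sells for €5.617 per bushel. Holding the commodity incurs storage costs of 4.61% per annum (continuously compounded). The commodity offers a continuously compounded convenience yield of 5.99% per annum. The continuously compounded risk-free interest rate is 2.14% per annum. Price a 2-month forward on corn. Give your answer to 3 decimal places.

Net carry = r + u − y = 0.0214 + 0.0461 − 0.0599 = 0.0076
F = S·e^((r+u−y)T) = 5.617 · e^(0.0076 × 2/12) = 5.617 · e^0.001267
= 5.617 × 1.001268 = €5.624 per bushel

€5.624 per bushel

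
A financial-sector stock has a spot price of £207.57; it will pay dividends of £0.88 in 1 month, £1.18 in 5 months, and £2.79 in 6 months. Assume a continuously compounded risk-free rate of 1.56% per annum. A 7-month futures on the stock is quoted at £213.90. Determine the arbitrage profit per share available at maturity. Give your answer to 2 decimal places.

£9.30 per share

PV(dividends) I = 0.88·e^(−0.0156·1/12) + 1.18·e^(−0.0156·5/12) + 2.79·e^(−0.0156·6/12) = 4.8195
Fair futures F* = (S − I)·e^(rT) = (207.57 − 4.8195)·e^0.009100 = 202.7505 × 1.009142 = 204.6040
Market £213.90 > fair 204.6040: forward overpriced → cash-and-carry (borrow at r, buy the stock and collect the dividends, short the forward).
Profit at T = |F_mkt − F*| = |213.90 − 204.6040| = £9.30 per share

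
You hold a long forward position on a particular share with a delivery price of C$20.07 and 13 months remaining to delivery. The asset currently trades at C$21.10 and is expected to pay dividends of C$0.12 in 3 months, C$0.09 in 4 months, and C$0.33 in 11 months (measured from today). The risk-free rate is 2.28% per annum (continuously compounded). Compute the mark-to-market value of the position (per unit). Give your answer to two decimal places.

C$0.99

PV(remaining dividends) I = 0.12·e^(−0.0228·3/12) + 0.09·e^(−0.0228·4/12) + 0.33·e^(−0.0228·11/12) = 0.5318
Current forward F = (S − I)·e^(rT) = (21.10 − 0.5318)·e^(0.0228·13/12) = 20.5682 × 1.025008 = 21.0826
Value (long) = (F − K)·e^(−rT) = (21.0826 − 20.07) × 0.975603 = 0.9879
Value = C$0.99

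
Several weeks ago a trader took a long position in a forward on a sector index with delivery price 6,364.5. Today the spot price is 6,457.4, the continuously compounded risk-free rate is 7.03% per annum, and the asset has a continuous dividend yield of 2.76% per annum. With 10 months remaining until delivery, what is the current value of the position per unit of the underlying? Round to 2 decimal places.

Current fair forward for the remaining 10 months: F = S·e^((r − q)·T), (r − q) = 0.0703 − 0.0276 = 0.0427
F = 6457.4 · e^(0.0427 × 10/12) = 6457.4 × 1.03622400 = 6691.3129
Value of long forward = (F − K)·e^(−rT) = (6691.3129 − 6364.5) · e^(−0.0703·10/12)
= 326.8129 × 0.94309965 = 308.22

308.22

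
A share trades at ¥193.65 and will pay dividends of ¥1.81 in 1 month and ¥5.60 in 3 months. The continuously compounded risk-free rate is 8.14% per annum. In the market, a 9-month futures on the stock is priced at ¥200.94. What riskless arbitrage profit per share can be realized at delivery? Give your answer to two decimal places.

PV(dividends) I = 1.81·e^(−0.0814·1/12) + 5.60·e^(−0.0814·3/12) = 7.2850
Fair futures F* = (S − I)·e^(rT) = (193.65 − 7.2850)·e^0.061050 = 186.3650 × 1.062952 = 198.0970
Market ¥200.94 > fair 198.0970: forward overpriced → cash-and-carry (borrow at r, buy the stock and collect the dividends, short the forward).
Profit at T = |F_mkt − F*| = |200.94 − 198.0970| = ¥2.84 per share

¥2.84 per share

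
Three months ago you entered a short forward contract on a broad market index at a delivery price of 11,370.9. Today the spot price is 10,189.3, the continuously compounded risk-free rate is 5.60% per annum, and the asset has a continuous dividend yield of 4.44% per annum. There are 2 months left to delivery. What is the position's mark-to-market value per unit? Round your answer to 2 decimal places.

1151.09

Current fair forward for the remaining 2 months: F = S·e^((r − q)·T), (r − q) = 0.0560 − 0.0444 = 0.0116
F = 10189.3 · e^(0.0116 × 2/12) = 10189.3 × 1.00193520 = 10209.0183
Value of long forward = (F − K)·e^(−rT) = (10209.0183 − 11370.9) · e^(−0.0560·2/12)
= -1161.8817 × 0.99071009 = -1151.09
Short position value = −(long value) = 1151.09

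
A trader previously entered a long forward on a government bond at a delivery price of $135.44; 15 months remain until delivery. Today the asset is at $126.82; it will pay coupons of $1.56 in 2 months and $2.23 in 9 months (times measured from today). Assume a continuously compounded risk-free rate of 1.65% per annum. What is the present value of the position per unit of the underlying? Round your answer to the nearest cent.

-$9.61

PV(remaining coupons) I = 1.56·e^(−0.0165·2/12) + 2.23·e^(−0.0165·9/12) = 3.7583
Current forward F = (S − I)·e^(rT) = (126.82 − 3.7583)·e^(0.0165·15/12) = 123.0617 × 1.020839 = 125.6262
Value (long) = (F − K)·e^(−rT) = (125.6262 − 135.44) × 0.979586 = -9.6135
Value = -$9.61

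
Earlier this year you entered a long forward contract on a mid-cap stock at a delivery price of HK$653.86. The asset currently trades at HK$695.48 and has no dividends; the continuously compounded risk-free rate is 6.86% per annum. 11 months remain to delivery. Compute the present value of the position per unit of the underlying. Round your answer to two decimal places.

HK$81.47

Current fair forward for the remaining 11 months: F = S·e^(r·T), r = 0.0686
F = 695.48 · e^(0.0686 × 11/12) = 695.48 × 1.064903 = 740.6187
Value of long forward = (F − K)·e^(−rT) = (740.6187 − 653.86) · e^(−0.0686·11/12)
= 86.7587 × 0.939053 = 81.47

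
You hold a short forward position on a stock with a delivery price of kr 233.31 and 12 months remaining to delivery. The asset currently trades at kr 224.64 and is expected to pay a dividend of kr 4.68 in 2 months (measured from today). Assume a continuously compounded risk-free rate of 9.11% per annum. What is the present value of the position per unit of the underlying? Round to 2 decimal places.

PV(remaining dividends) I = 4.68·e^(−0.0911·2/12) = 4.6095
Current forward F = (S − I)·e^(rT) = (224.64 − 4.6095)·e^(0.0911·12/12) = 220.0305 × 1.095379 = 241.0168
Value (long) = (F − K)·e^(−rT) = (241.0168 − 233.31) × 0.912926 = 7.0357
Short position value = −(long value) = -kr 7.04

-kr 7.04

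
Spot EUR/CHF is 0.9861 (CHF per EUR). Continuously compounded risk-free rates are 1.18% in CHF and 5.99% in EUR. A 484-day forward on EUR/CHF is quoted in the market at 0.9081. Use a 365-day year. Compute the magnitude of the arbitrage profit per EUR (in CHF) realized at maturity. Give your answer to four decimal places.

Fair forward: F* = S·e^(carry·T), with carry = (r_CHF − r_EUR) = 0.0118 − 0.0599 = -0.0481
F* = 0.9861 · e^(-0.0481 × 484/365) = 0.9861 · e^-0.063782 = 0.9861 × 0.938210 = 0.9252
Market 0.9081 < fair 0.9252: forward underpriced → reverse cash-and-carry (short spot, go long the forward).
At maturity, profit = |F_mkt − F*| = |0.9081 − 0.9252| = 0.0171 per EUR (in CHF)

0.0171 per EUR (in CHF)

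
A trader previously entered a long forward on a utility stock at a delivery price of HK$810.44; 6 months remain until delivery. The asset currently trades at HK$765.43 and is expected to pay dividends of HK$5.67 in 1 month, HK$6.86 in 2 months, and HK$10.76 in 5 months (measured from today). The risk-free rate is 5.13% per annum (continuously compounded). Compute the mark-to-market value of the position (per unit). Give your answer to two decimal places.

-HK$47.47

PV(remaining dividends) I = 5.67·e^(−0.0513·1/12) + 6.86·e^(−0.0513·2/12) + 10.76·e^(−0.0513·5/12) = 22.9799
Current forward F = (S − I)·e^(rT) = (765.43 − 22.9799)·e^(0.0513·6/12) = 742.4501 × 1.025982 = 761.7404
Value (long) = (F − K)·e^(−rT) = (761.7404 − 810.44) × 0.974676 = -47.4663
Value = -HK$47.47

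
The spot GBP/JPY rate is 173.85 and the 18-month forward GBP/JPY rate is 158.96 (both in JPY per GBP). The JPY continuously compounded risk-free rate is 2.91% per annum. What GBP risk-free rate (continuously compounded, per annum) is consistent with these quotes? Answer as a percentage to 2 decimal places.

F = S·e^((r_JPY − r_GBP)T) ⇒ r_GBP = r_JPY − ln(F/S)/T
ln(158.96/173.85) = -0.089540; /(18/12) = -0.059693
r_GBP = 0.0291 + 0.059693 = 0.088793
r_GBP = 8.88%

8.88%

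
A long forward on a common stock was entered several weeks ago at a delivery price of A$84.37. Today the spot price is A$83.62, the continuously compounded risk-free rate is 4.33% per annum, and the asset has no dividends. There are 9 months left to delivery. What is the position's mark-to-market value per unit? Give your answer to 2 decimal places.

Current fair forward for the remaining 9 months: F = S·e^(r·T), r = 0.0433
F = 83.62 · e^(0.0433 × 9/12) = 83.62 × 1.033008 = 86.3801
Value of long forward = (F − K)·e^(−rT) = (86.3801 − 84.37) · e^(−0.0433·9/12)
= 2.0101 × 0.968047 = 1.95

A$1.95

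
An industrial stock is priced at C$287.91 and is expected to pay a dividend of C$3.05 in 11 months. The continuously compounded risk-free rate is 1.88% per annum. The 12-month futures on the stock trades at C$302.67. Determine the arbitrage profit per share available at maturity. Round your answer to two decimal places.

C$12.35 per share

PV(dividends) I = 3.05·e^(−0.0188·11/12) = 2.9979
Fair futures F* = (S − I)·e^(rT) = (287.91 − 2.9979)·e^0.018800 = 284.9121 × 1.018978 = 290.3192
Market C$302.67 > fair 290.3192: forward overpriced → cash-and-carry (borrow at r, buy the stock and collect the dividends, short the forward).
Profit at T = |F_mkt − F*| = |302.67 − 290.3192| = C$12.35 per share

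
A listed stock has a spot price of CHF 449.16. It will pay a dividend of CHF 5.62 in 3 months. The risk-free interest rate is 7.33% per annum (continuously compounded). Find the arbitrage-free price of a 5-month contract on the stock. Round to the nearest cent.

CHF 457.40

PV(dividends) I = 5.62·e^(−0.0733·3/12)
I = 5.5180
F = (S − I)·e^(rT) = (449.16 − 5.5180) · e^(0.0733·5/12)
= 443.6420 · e^0.030542 = 443.6420 × 1.031013 = CHF 457.40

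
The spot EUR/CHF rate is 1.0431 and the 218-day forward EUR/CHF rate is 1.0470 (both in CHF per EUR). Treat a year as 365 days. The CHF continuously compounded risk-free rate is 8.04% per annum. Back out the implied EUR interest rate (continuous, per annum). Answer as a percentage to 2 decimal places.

F = S·e^((r_CHF − r_EUR)T) ⇒ r_EUR = r_CHF − ln(F/S)/T
ln(1.0470/1.0431) = 0.003732; /(218/365) = 0.006249
r_EUR = 0.0804 − 0.006249 = 0.074151
r_EUR = 7.42%

7.42%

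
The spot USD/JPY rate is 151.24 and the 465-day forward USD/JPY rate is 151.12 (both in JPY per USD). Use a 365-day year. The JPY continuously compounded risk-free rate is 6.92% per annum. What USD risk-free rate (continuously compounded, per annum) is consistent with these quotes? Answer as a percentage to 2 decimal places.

6.98%

F = S·e^((r_JPY − r_USD)T) ⇒ r_USD = r_JPY − ln(F/S)/T
ln(151.12/151.24) = -0.000794; /(465/365) = -0.000623
r_USD = 0.0692 + 0.000623 = 0.069823
r_USD = 6.98%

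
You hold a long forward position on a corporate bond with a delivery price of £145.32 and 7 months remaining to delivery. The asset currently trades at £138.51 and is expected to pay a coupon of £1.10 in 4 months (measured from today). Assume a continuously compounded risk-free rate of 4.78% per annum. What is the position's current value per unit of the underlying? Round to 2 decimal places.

PV(remaining coupons) I = 1.10·e^(−0.0478·4/12) = 1.0826
Current forward F = (S − I)·e^(rT) = (138.51 − 1.0826)·e^(0.0478·7/12) = 137.4274 × 1.028276 = 141.3133
Value (long) = (F − K)·e^(−rT) = (141.3133 − 145.32) × 0.972502 = -3.8965
Value = -£3.90

-£3.90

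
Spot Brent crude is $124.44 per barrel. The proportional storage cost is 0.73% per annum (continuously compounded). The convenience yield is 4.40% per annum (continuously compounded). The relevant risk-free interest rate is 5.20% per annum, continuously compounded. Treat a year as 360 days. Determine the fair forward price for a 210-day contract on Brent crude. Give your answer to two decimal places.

Net carry = r + u − y = 0.0520 + 0.0073 − 0.0440 = 0.0153
F = S·e^((r+u−y)T) = 124.44 · e^(0.0153 × 210/360) = 124.44 · e^0.008925
= 124.44 × 1.008965 = $125.56 per barrel

$125.56 per barrel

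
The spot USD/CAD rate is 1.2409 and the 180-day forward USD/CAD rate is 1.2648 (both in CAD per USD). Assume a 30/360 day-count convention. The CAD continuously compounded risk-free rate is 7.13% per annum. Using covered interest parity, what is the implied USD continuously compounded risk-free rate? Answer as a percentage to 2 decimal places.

3.31%

F = S·e^((r_CAD − r_USD)T) ⇒ r_USD = r_CAD − ln(F/S)/T
ln(1.2648/1.2409) = 0.019077; /(180/360) = 0.038154
r_USD = 0.0713 − 0.038154 = 0.033146
r_USD = 3.31%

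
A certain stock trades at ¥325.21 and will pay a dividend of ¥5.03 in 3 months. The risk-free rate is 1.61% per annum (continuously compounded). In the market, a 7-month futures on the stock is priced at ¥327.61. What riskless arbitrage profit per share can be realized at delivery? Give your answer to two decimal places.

PV(dividends) I = 5.03·e^(−0.0161·3/12) = 5.0098
Fair futures F* = (S − I)·e^(rT) = (325.21 − 5.0098)·e^0.009392 = 320.2002 × 1.009436 = 323.2216
Market ¥327.61 > fair 323.2216: forward overpriced → cash-and-carry (borrow at r, buy the stock and collect the dividends, short the forward).
Profit at T = |F_mkt − F*| = |327.61 − 323.2216| = ¥4.39 per share

¥4.39 per share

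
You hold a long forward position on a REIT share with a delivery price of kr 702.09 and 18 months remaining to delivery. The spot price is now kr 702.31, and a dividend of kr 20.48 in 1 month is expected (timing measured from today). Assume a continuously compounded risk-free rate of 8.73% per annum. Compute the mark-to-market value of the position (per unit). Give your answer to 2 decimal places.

PV(remaining dividends) I = 20.48·e^(−0.0873·1/12) = 20.3315
Current forward F = (S − I)·e^(rT) = (702.31 − 20.3315)·e^(0.0873·18/12) = 681.9785 × 1.139911 = 777.3948
Value (long) = (F − K)·e^(−rT) = (777.3948 − 702.09) × 0.877262 = 66.0620
Value = kr 66.06

kr 66.06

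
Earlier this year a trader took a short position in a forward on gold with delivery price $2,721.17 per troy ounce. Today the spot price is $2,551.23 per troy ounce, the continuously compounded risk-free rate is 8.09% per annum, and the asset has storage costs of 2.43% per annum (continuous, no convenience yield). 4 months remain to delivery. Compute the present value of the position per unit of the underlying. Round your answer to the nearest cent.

Current fair forward for the remaining 4 months: F = S·e^((r + u)·T), (r + u) = 0.0809 + 0.0243 = 0.1052
F = 2551.23 · e^(0.1052 × 4/12) = 2551.23 × 1.03568875 = 2642.2802
Value of long forward = (F − K)·e^(−rT) = (2642.2802 − 2721.17) · e^(−0.0809·4/12)
= -78.8898 × 0.97339369 = -76.79
Short position value = −(long value) = $76.79

$76.79 per troy ounce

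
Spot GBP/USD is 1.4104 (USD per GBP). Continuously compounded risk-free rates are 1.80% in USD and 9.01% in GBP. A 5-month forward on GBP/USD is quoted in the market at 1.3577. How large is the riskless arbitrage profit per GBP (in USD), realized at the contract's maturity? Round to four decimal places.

0.0110 per GBP (in USD)

Fair forward: F* = S·e^(carry·T), with carry = (r_USD − r_GBP) = 0.0180 − 0.0901 = -0.0721
F* = 1.4104 · e^(-0.0721 × 5/12) = 1.4104 · e^-0.030042 = 1.4104 × 0.970405 = 1.3687
Market 1.3577 < fair 1.3687: forward underpriced → reverse cash-and-carry (short spot, go long the forward).
At maturity, profit = |F_mkt − F*| = |1.3577 − 1.3687| = 0.0110 per GBP (in USD)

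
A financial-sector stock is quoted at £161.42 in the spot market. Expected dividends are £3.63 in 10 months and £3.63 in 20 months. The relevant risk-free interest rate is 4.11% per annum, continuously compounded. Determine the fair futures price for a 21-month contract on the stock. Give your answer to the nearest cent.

PV(dividends) I = 3.63·e^(−0.0411·10/12) + 3.63·e^(−0.0411·20/12)
I = 3.5078 + 3.3897 = 6.8975
F = (S − I)·e^(rT) = (161.42 − 6.8975) · e^(0.0411·21/12)
= 154.5225 · e^0.071925 = 154.5225 × 1.074575 = £166.05

£166.05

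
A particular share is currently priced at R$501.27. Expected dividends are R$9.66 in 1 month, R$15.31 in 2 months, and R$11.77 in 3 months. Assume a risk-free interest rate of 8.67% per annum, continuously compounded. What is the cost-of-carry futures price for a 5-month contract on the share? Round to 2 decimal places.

PV(dividends) I = 9.66·e^(−0.0867·1/12) + 15.31·e^(−0.0867·2/12) + 11.77·e^(−0.0867·3/12)
I = 9.5905 + 15.0904 + 11.5176 = 36.1985
F = (S − I)·e^(rT) = (501.27 − 36.1985) · e^(0.0867·5/12)
= 465.0715 · e^0.036125 = 465.0715 × 1.036785 = R$482.18

R$482.18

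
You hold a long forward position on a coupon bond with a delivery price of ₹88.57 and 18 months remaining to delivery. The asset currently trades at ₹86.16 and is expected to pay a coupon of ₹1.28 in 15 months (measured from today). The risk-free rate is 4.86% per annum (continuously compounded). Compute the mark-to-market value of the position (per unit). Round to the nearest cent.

PV(remaining coupons) I = 1.28·e^(−0.0486·15/12) = 1.2046
Current forward F = (S − I)·e^(rT) = (86.16 − 1.2046)·e^(0.0486·18/12) = 84.9554 × 1.075623 = 91.3800
Value (long) = (F − K)·e^(−rT) = (91.3800 − 88.57) × 0.929694 = 2.6124
Value = ₹2.61

₹2.61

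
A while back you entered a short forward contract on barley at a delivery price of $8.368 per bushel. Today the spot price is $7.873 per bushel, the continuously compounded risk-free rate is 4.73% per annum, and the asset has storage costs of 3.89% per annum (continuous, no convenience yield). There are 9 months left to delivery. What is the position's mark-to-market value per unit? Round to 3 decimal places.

-$0.030 per bushel

Current fair forward for the remaining 9 months: F = S·e^((r + u)·T), (r + u) = 0.0473 + 0.0389 = 0.0862
F = 7.873 · e^(0.0862 × 9/12) = 7.873 × 1.066786 = 8.3988
Value of long forward = (F − K)·e^(−rT) = (8.3988 − 8.368) · e^(−0.0473·9/12)
= 0.0308 × 0.965147 = 0.030
Short position value = −(long value) = -$0.030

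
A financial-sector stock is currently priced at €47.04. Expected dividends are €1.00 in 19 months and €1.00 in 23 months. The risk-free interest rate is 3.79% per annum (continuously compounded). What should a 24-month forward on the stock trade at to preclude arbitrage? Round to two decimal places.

€48.73

PV(dividends) I = 1.00·e^(−0.0379·19/12) + 1.00·e^(−0.0379·23/12)
I = 0.9418 + 0.9299 = 1.8717
F = (S − I)·e^(rT) = (47.04 − 1.8717) · e^(0.0379·24/12)
= 45.1683 · e^0.075800 = 45.1683 × 1.078747 = €48.73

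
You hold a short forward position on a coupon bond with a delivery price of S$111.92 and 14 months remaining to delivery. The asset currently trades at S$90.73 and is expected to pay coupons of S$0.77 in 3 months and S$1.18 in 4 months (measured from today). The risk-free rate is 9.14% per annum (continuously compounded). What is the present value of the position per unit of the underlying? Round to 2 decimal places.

PV(remaining coupons) I = 0.77·e^(−0.0914·3/12) + 1.18·e^(−0.0914·4/12) = 1.8972
Current forward F = (S − I)·e^(rT) = (90.73 − 1.8972)·e^(0.0914·14/12) = 88.8328 × 1.112526 = 98.8288
Value (long) = (F − K)·e^(−rT) = (98.8288 − 111.92) × 0.898855 = -11.7671
Short position value = −(long value) = S$11.77

S$11.77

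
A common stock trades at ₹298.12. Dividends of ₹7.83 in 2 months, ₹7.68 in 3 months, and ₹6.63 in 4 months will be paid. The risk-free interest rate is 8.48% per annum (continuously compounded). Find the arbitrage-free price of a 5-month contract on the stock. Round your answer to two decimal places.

PV(dividends) I = 7.83·e^(−0.0848·2/12) + 7.68·e^(−0.0848·3/12) + 6.63·e^(−0.0848·4/12)
I = 7.7201 + 7.5189 + 6.4452 = 21.6842
F = (S − I)·e^(rT) = (298.12 − 21.6842) · e^(0.0848·5/12)
= 276.4358 · e^0.035333 = 276.4358 × 1.035965 = ₹286.38

₹286.38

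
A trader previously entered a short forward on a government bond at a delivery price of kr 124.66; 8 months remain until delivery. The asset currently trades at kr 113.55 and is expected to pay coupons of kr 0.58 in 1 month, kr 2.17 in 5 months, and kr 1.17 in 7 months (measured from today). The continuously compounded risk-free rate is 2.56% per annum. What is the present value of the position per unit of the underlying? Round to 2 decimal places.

PV(remaining coupons) I = 0.58·e^(−0.0256·1/12) + 2.17·e^(−0.0256·5/12) + 1.17·e^(−0.0256·7/12) = 3.8784
Current forward F = (S − I)·e^(rT) = (113.55 − 3.8784)·e^(0.0256·8/12) = 109.6716 × 1.017213 = 111.5594
Value (long) = (F − K)·e^(−rT) = (111.5594 − 124.66) × 0.983078 = -12.8789
Short position value = −(long value) = kr 12.88

kr 12.88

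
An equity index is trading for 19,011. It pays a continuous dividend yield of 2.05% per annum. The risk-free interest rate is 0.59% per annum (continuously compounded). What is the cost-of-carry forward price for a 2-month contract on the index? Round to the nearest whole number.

F = S·e^((r − q)T) = 19011 · e^((0.0059 − 0.0205) × 2/12)
= 19011 · e^-0.002433 = 19011 × 0.997570
F = 18,965

18,965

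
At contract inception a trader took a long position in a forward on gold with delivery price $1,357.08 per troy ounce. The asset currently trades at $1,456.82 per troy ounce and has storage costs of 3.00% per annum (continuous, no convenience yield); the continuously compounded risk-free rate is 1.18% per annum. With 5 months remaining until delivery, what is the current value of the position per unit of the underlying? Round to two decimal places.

$124.72 per troy ounce

Current fair forward for the remaining 5 months: F = S·e^((r + u)·T), (r + u) = 0.0118 + 0.0300 = 0.0418
F = 1456.82 · e^(0.0418 × 5/12) = 1456.82 × 1.01756922 = 1482.4152
Value of long forward = (F − K)·e^(−rT) = (1482.4152 − 1357.08) · e^(−0.0118·5/12)
= 125.3352 × 0.99509540 = 124.72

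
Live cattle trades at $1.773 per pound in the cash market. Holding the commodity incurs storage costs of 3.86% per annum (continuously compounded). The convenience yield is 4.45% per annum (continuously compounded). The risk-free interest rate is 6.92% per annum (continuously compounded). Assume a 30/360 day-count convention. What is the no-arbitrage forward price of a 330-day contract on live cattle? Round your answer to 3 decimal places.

Net carry = r + u − y = 0.0692 + 0.0386 − 0.0445 = 0.0633
F = S·e^((r+u−y)T) = 1.773 · e^(0.0633 × 330/360) = 1.773 · e^0.058025
= 1.773 × 1.059741 = $1.879 per pound

$1.879 per pound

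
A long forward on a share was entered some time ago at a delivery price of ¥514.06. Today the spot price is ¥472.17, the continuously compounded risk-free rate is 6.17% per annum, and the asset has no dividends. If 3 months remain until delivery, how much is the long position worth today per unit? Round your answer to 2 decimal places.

Current fair forward for the remaining 3 months: F = S·e^(r·T), r = 0.0617
F = 472.17 · e^(0.0617 × 3/12) = 472.17 × 1.015545 = 479.5099
Value of long forward = (F − K)·e^(−rT) = (479.5099 − 514.06) · e^(−0.0617·3/12)
= -34.5501 × 0.984693 = -34.02

-¥34.02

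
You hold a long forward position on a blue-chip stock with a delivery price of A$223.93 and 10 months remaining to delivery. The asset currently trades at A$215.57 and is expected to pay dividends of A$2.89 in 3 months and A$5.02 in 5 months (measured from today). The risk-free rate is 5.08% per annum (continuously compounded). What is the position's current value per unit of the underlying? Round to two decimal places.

-A$6.85

PV(remaining dividends) I = 2.89·e^(−0.0508·3/12) + 5.02·e^(−0.0508·5/12) = 7.7684
Current forward F = (S − I)·e^(rT) = (215.57 − 7.7684)·e^(0.0508·10/12) = 207.8016 × 1.043242 = 216.7874
Value (long) = (F − K)·e^(−rT) = (216.7874 − 223.93) × 0.958550 = -6.8465
Value = -A$6.85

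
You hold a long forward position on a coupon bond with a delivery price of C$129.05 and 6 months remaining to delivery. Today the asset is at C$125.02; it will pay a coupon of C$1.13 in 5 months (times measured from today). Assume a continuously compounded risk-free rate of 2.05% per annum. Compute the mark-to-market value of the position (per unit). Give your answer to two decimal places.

-C$3.83

PV(remaining coupons) I = 1.13·e^(−0.0205·5/12) = 1.1204
Current forward F = (S − I)·e^(rT) = (125.02 − 1.1204)·e^(0.0205·6/12) = 123.8996 × 1.010303 = 125.1761
Value (long) = (F − K)·e^(−rT) = (125.1761 − 129.05) × 0.989802 = -3.8344
Value = -C$3.83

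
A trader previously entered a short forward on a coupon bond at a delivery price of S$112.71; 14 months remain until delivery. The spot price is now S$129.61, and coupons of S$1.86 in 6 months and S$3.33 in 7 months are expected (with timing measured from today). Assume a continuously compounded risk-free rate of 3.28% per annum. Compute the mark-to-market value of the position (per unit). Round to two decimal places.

-S$16.03

PV(remaining coupons) I = 1.86·e^(−0.0328·6/12) + 3.33·e^(−0.0328·7/12) = 5.0966
Current forward F = (S − I)·e^(rT) = (129.61 − 5.0966)·e^(0.0328·14/12) = 124.5134 × 1.039008 = 129.3704
Value (long) = (F − K)·e^(−rT) = (129.3704 − 112.71) × 0.962456 = 16.0349
Short position value = −(long value) = -S$16.03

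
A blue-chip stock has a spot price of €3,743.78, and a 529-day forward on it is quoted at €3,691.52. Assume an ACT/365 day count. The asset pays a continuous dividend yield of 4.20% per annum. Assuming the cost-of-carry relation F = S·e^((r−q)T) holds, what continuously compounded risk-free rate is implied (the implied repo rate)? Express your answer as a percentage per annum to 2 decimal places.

From F = S·e^((r−q)T): (r − q) = ln(F/S)/T
ln(3691.52/3743.78) = ln(0.986041) = -0.014057
(r − q) = -0.014057 / (529/365) = -0.009699
r = ln(F/S)/T + q = -0.009699 + 0.0420 = 0.032301
r = 3.23%

3.23%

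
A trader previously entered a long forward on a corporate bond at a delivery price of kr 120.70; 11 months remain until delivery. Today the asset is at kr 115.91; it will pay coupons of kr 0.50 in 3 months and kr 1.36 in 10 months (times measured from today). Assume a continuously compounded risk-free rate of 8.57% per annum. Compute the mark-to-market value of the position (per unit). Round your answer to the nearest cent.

PV(remaining coupons) I = 0.50·e^(−0.0857·3/12) + 1.36·e^(−0.0857·10/12) = 1.7557
Current forward F = (S − I)·e^(rT) = (115.91 − 1.7557)·e^(0.0857·11/12) = 114.1543 × 1.081726 = 123.4837
Value (long) = (F − K)·e^(−rT) = (123.4837 − 120.70) × 0.924448 = 2.5734
Value = kr 2.57

kr 2.57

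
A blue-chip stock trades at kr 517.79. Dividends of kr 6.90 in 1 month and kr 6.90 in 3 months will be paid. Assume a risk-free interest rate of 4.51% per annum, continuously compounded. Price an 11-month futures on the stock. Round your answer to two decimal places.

PV(dividends) I = 6.90·e^(−0.0451·1/12) + 6.90·e^(−0.0451·3/12)
I = 6.8741 + 6.8226 = 13.6967
F = (S − I)·e^(rT) = (517.79 − 13.6967) · e^(0.0451·11/12)
= 504.0933 · e^0.041342 = 504.0933 × 1.042208 = kr 525.37

kr 525.37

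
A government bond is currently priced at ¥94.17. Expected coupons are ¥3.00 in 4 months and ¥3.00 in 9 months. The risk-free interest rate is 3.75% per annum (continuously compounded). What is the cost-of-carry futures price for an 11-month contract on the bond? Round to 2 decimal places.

PV(coupons) I = 3.00·e^(−0.0375·4/12) + 3.00·e^(−0.0375·9/12)
I = 2.9627 + 2.9168 = 5.8795
F = (S − I)·e^(rT) = (94.17 − 5.8795) · e^(0.0375·11/12)
= 88.2905 · e^0.034375 = 88.2905 × 1.034973 = ¥91.38

¥91.38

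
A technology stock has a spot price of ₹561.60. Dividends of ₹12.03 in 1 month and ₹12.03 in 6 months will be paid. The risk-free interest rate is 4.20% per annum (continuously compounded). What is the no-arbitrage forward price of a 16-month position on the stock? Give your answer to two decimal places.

PV(dividends) I = 12.03·e^(−0.0420·1/12) + 12.03·e^(−0.0420·6/12)
I = 11.9880 + 11.7800 = 23.7680
F = (S − I)·e^(rT) = (561.60 − 23.7680) · e^(0.0420·16/12)
= 537.8320 · e^0.056000 = 537.8320 × 1.057598 = ₹568.81

₹568.81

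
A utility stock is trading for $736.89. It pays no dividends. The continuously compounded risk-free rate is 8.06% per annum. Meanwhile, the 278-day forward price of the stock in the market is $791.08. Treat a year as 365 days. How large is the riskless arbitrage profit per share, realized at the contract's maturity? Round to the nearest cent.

Fair forward: F* = S·e^(carry·T), with carry = r = 0.0806
F* = 736.89 · e^(0.0806 × 278/365) = 736.89 · e^0.061388 = 736.89 × 1.063311 = $783.5432
Market $791.08 > fair $783.5432: forward overpriced → cash-and-carry (buy spot, short the forward).
At maturity, profit = |F_mkt − F*| = |791.08 − 783.5432| = $7.54 per share

$7.54 per share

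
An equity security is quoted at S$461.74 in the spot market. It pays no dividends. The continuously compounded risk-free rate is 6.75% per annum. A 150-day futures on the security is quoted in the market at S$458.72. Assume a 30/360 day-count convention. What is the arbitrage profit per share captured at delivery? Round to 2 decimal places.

Fair futures: F* = S·e^(carry·T), with carry = r = 0.0675
F* = 461.74 · e^(0.0675 × 150/360) = 461.74 · e^0.028125 = 461.74 × 1.028524 = S$474.9107
Market S$458.72 < fair S$474.9107: forward underpriced → reverse cash-and-carry (short spot, go long the forward).
At maturity, profit = |F_mkt − F*| = |458.72 − 474.9107| = S$16.19 per share

S$16.19 per share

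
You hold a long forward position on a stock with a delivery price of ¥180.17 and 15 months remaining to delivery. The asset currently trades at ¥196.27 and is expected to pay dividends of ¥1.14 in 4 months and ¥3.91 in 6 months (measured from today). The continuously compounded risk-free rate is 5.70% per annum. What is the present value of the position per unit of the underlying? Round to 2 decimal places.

¥23.57

PV(remaining dividends) I = 1.14·e^(−0.0570·4/12) + 3.91·e^(−0.0570·6/12) = 4.9187
Current forward F = (S − I)·e^(rT) = (196.27 − 4.9187)·e^(0.0570·15/12) = 191.3513 × 1.073850 = 205.4826
Value (long) = (F − K)·e^(−rT) = (205.4826 − 180.17) × 0.931229 = 23.5718
Value = ¥23.57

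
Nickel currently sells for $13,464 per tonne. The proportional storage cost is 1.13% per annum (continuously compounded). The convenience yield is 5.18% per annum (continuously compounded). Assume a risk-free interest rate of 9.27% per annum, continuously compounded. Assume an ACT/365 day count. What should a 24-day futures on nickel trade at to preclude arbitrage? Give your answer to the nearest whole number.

Net carry = r + u − y = 0.0927 + 0.0113 − 0.0518 = 0.0522
F = S·e^((r+u−y)T) = 13464 · e^(0.0522 × 24/365) = 13464 · e^0.003432
= 13464 × 1.003438 = $13,510 per tonne

$13,510 per tonne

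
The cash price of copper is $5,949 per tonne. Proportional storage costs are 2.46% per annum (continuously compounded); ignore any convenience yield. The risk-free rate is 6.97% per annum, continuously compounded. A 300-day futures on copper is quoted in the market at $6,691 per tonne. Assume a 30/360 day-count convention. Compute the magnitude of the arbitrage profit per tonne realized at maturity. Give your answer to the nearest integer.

$256 per tonne

Fair futures: F* = S·e^(carry·T), with carry = (r + u) = 0.0697 + 0.0246 = 0.0943
F* = 5949 · e^(0.0943 × 300/360) = 5949 · e^0.078583 = 5949 × 1.081753 = $6435.3486
Market $6691 > fair $6435.3486: forward overpriced → cash-and-carry (buy spot, short the forward).
At maturity, profit = |F_mkt − F*| = |6691 − 6435.3486| = $256 per tonne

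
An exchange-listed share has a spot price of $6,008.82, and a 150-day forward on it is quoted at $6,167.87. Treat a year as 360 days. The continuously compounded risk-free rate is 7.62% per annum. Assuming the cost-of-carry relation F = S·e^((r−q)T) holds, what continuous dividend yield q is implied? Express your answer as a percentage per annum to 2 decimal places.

1.35%

From F = S·e^((r−q)T): (r − q) = ln(F/S)/T
ln(6167.87/6008.82) = ln(1.026469) = 0.026125
(r − q) = 0.026125 / (150/360) = 0.062700
q = r − ln(F/S)/T = 0.0762 − 0.062700 = 0.013500
q = 1.35%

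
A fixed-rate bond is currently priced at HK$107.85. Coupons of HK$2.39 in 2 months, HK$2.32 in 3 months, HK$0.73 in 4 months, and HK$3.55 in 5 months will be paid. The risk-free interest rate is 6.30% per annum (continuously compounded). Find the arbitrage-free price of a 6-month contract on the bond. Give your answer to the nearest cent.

HK$102.20

PV(coupons) I = 2.39·e^(−0.0630·2/12) + 2.32·e^(−0.0630·3/12) + 0.73·e^(−0.0630·4/12) + 3.55·e^(−0.0630·5/12)
I = 2.3650 + 2.2837 + 0.7148 + 3.4580 = 8.8215
F = (S − I)·e^(rT) = (107.85 − 8.8215) · e^(0.0630·6/12)
= 99.0285 · e^0.031500 = 99.0285 × 1.032001 = HK$102.20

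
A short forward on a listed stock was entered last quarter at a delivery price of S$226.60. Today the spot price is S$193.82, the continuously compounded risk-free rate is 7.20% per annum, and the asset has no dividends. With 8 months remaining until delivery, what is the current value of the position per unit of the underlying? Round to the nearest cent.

Current fair forward for the remaining 8 months: F = S·e^(r·T), r = 0.0720
F = 193.82 · e^(0.0720 × 8/12) = 193.82 × 1.049171 = 203.3503
Value of long forward = (F − K)·e^(−rT) = (203.3503 − 226.60) · e^(−0.0720·8/12)
= -23.2497 × 0.953134 = -22.16
Short position value = −(long value) = S$22.16

S$22.16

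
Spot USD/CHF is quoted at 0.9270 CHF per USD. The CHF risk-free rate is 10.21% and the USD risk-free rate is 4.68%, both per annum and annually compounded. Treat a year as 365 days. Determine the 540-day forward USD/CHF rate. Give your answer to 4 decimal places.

By covered interest parity, F = S · (1+r_CHF)^T / (1+r_USD)^T
= 0.9270 × 1.154686 / 1.070009 = 0.9270 × 1.079137
F = 1.0004 CHF per USD

1.0004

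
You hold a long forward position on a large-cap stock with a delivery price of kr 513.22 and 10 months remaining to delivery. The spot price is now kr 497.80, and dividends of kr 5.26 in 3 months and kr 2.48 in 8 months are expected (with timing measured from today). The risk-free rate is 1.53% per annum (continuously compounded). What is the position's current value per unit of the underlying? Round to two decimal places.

-kr 16.61

PV(remaining dividends) I = 5.26·e^(−0.0153·3/12) + 2.48·e^(−0.0153·8/12) = 7.6948
Current forward F = (S − I)·e^(rT) = (497.80 − 7.6948)·e^(0.0153·10/12) = 490.1052 × 1.012832 = 496.3942
Value (long) = (F − K)·e^(−rT) = (496.3942 − 513.22) × 0.987331 = -16.6126
Value = -kr 16.61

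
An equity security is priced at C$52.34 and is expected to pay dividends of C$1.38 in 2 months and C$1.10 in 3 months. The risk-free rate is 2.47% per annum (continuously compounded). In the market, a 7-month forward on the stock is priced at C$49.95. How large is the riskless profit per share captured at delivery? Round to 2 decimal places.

C$0.65 per share

PV(dividends) I = 1.38·e^(−0.0247·2/12) + 1.10·e^(−0.0247·3/12) = 2.4676
Fair forward F* = (S − I)·e^(rT) = (52.34 − 2.4676)·e^0.014408 = 49.8724 × 1.014512 = 50.5961
Market C$49.95 < fair 50.5961: forward underpriced → reverse cash-and-carry (short the stock, invest proceeds at r, pay the dividends, go long the forward).
Profit at T = |F_mkt − F*| = |49.95 − 50.5961| = C$0.65 per share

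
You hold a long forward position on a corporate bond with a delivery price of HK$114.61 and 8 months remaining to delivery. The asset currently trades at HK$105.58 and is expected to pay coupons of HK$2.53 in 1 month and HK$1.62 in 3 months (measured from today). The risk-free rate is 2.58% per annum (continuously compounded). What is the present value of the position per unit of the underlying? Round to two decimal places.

PV(remaining coupons) I = 2.53·e^(−0.0258·1/12) + 1.62·e^(−0.0258·3/12) = 4.1342
Current forward F = (S − I)·e^(rT) = (105.58 − 4.1342)·e^(0.0258·8/12) = 101.4458 × 1.017349 = 103.2058
Value (long) = (F − K)·e^(−rT) = (103.2058 − 114.61) × 0.982947 = -11.2097
Value = -HK$11.21

-HK$11.21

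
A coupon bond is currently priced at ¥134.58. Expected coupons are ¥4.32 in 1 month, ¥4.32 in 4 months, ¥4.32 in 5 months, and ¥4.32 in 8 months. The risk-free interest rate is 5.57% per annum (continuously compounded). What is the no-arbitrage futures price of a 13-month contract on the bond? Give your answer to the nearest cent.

¥124.97

PV(coupons) I = 4.32·e^(−0.0557·1/12) + 4.32·e^(−0.0557·4/12) + 4.32·e^(−0.0557·5/12) + 4.32·e^(−0.0557·8/12)
I = 4.3000 + 4.2405 + 4.2209 + 4.1625 = 16.9239
F = (S − I)·e^(rT) = (134.58 − 16.9239) · e^(0.0557·13/12)
= 117.6561 · e^0.060342 = 117.6561 × 1.062200 = ¥124.97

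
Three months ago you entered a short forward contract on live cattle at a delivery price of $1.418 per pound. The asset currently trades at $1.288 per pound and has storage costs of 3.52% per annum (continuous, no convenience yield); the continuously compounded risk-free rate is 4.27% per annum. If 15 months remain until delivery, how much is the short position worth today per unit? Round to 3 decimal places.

-$0.002 per pound

Current fair forward for the remaining 15 months: F = S·e^((r + u)·T), (r + u) = 0.0427 + 0.0352 = 0.0779
F = 1.288 · e^(0.0779 × 15/12) = 1.288 × 1.102274 = 1.4197
Value of long forward = (F − K)·e^(−rT) = (1.4197 − 1.418) · e^(−0.0427·15/12)
= 0.0017 × 0.948024 = 0.002
Short position value = −(long value) = -$0.002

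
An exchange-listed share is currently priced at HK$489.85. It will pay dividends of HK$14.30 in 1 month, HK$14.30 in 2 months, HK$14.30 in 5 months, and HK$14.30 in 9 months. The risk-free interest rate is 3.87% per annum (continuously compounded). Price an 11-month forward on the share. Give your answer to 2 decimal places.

HK$449.08

PV(dividends) I = 14.30·e^(−0.0387·1/12) + 14.30·e^(−0.0387·2/12) + 14.30·e^(−0.0387·5/12) + 14.30·e^(−0.0387·9/12)
I = 14.2540 + 14.2081 + 14.0713 + 13.8909 = 56.4243
F = (S − I)·e^(rT) = (489.85 − 56.4243) · e^(0.0387·11/12)
= 433.4257 · e^0.035475 = 433.4257 × 1.036112 = HK$449.08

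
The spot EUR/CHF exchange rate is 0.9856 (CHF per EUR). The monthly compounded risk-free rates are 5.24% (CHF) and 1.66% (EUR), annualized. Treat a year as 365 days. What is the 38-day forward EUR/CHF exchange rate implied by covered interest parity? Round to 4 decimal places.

0.9893

By covered interest parity, F = S · (1+r_CHF/12)^(12T) / (1+r_EUR/12)^(12T)
= 0.9856 × 1.005458 / 1.001729 = 0.9856 × 1.003723
F = 0.9893 CHF per EUR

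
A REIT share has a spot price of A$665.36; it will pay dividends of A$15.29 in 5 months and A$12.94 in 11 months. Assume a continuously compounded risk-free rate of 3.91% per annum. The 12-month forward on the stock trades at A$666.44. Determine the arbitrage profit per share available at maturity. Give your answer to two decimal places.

PV(dividends) I = 15.29·e^(−0.0391·5/12) + 12.94·e^(−0.0391·11/12) = 27.5273
Fair forward F* = (S − I)·e^(rT) = (665.36 − 27.5273)·e^0.039100 = 637.8327 × 1.039874 = 663.2656
Market A$666.44 > fair 663.2656: forward overpriced → cash-and-carry (borrow at r, buy the stock and collect the dividends, short the forward).
Profit at T = |F_mkt − F*| = |666.44 − 663.2656| = A$3.17 per share

A$3.17 per share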